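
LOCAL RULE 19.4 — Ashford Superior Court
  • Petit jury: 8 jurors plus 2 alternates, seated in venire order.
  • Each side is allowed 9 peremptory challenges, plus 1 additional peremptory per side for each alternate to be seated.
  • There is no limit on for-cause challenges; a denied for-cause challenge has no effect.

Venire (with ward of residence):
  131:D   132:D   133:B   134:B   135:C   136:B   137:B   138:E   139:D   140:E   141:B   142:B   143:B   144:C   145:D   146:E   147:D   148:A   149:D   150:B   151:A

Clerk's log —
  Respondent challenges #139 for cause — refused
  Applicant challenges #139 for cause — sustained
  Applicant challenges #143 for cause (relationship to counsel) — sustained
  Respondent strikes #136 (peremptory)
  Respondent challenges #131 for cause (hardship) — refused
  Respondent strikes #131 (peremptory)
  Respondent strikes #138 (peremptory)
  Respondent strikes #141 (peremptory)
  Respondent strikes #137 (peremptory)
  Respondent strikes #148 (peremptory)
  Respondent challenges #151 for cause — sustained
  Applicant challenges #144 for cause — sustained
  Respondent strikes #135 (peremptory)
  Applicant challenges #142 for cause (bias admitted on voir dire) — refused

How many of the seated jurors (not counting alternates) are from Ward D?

Removed: #131, #135, #136, #137, #138, #139, #141, #143, #144, #148, #151.
Seated jurors 1–8: #132, #133, #134, #140, #142, #145, #146, #147 (alternates #149, #150 not counted).
Of those, in Ward D: #132, #145, #147 → 3.

3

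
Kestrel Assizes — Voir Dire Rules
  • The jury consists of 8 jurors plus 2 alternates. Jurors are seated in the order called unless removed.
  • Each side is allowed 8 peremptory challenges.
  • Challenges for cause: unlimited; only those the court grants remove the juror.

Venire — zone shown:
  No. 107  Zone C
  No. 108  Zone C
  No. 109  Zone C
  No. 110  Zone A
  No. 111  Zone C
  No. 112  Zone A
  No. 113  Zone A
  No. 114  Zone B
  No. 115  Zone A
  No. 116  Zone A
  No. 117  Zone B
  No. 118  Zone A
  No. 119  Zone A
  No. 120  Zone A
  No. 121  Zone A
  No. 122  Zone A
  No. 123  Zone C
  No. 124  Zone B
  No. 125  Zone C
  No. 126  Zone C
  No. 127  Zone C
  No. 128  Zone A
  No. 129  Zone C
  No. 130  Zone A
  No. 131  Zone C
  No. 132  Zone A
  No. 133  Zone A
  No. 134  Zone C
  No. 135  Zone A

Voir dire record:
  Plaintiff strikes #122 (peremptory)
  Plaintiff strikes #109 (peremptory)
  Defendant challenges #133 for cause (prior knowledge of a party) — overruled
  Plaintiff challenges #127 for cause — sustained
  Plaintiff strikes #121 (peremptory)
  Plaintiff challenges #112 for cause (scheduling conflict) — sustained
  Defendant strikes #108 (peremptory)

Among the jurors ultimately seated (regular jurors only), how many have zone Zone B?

Removed: #108, #109, #112, #121, #122, #127.
Seated jurors 1–8: #107, #110, #111, #113, #114, #115, #116, #117 (alternates #118, #119 not counted).
Of those, in Zone B: #114, #117 → 2.

2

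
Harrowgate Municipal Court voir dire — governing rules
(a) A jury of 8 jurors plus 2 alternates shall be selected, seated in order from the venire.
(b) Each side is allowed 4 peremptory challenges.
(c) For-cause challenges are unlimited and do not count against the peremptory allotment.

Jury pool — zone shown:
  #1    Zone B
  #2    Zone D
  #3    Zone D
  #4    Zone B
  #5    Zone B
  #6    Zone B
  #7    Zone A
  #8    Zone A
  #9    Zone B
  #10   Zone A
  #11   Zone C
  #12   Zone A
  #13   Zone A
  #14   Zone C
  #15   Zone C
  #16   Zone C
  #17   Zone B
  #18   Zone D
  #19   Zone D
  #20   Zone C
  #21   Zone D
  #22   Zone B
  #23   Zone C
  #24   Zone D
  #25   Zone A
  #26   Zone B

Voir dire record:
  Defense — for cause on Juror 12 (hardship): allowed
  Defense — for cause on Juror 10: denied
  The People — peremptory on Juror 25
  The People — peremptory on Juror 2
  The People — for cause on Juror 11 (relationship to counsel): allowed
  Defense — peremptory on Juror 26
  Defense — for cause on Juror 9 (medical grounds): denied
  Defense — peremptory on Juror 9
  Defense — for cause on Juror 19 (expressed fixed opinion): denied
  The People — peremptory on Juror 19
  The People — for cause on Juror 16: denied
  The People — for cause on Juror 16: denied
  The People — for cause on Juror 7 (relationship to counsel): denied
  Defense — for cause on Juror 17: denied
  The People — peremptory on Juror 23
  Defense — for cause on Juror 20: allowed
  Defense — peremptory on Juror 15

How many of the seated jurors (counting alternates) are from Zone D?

1

Removed: #2, #9, #11, #12, #15, #19, #20, #23, #25, #26.
Seated (10 incl. alternates): #1, #3, #4, #5, #6, #7, #8, #10, #13, #14.
Of those, in Zone D: #3 → 1.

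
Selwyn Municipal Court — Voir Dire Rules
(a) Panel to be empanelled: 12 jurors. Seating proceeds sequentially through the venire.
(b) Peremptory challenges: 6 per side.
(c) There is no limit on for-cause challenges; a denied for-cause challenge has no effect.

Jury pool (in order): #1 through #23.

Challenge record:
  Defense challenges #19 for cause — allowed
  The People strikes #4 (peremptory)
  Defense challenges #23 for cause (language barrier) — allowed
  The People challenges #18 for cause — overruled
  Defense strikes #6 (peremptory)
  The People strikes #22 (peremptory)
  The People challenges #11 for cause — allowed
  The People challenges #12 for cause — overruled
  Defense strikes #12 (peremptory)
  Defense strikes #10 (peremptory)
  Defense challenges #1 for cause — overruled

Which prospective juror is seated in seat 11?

16

Removed: #4, #6, #10, #11, #12, #19, #22, #23. (#1, #18 stay — for-cause denied.)
Seating in order: seats 1–12 → #1, #2, #3, #5, #7, #8, #9, #13, #14, #15, #16, #17.
So seat 11 is #16.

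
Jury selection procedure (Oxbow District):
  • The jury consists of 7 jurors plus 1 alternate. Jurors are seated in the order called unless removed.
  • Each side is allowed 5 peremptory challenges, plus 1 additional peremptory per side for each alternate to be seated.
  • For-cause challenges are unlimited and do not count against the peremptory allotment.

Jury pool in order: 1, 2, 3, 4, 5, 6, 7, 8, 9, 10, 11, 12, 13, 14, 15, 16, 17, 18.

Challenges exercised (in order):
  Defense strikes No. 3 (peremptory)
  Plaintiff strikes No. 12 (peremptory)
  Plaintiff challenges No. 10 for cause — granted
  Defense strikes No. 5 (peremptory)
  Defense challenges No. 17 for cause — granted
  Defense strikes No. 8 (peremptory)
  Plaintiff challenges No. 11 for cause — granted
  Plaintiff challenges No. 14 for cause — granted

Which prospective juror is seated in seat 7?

13

Removed: #3, #5, #8, #10, #11, #12, #14, #17.
Seating in order: seats 1–7 → #1, #2, #4, #6, #7, #9, #13; alternates → #15.
So seat 7 is #13.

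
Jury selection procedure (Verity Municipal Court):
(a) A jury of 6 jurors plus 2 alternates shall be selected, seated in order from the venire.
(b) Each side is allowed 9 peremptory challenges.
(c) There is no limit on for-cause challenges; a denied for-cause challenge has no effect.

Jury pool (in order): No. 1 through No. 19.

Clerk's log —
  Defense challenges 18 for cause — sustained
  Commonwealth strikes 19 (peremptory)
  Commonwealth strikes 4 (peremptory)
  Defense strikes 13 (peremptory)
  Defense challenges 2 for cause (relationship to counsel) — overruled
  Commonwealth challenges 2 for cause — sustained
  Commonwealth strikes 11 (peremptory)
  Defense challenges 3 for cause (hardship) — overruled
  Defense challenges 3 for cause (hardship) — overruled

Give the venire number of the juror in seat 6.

8

Removed: #2, #4, #11, #13, #18, #19. (#3 stays — for-cause denied.)
Seating in order: seats 1–6 → #1, #3, #5, #6, #7, #8; alternates → #9, #10.
So seat 6 is #8.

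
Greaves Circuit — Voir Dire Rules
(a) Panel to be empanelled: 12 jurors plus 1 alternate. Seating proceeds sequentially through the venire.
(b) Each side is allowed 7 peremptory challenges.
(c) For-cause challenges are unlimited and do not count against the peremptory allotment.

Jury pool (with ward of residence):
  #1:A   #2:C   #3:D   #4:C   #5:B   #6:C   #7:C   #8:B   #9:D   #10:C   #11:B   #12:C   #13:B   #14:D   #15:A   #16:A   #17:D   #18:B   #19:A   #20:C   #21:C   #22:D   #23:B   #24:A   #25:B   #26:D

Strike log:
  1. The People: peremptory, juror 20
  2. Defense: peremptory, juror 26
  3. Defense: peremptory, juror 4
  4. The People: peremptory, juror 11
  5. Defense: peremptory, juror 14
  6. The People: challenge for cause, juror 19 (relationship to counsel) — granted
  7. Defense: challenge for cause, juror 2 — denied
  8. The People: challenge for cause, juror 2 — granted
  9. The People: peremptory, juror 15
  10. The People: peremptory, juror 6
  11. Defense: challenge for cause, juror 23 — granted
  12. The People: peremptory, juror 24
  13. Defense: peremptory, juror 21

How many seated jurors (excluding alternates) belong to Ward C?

Removed: #2, #4, #6, #11, #14, #15, #19, #20, #21, #23, #24, #26.
Seated jurors 1–12: #1, #3, #5, #7, #8, #9, #10, #12, #13, #16, #17, #18 (alternates #22 not counted).
Of those, in Ward C: #7, #10, #12 → 3.

3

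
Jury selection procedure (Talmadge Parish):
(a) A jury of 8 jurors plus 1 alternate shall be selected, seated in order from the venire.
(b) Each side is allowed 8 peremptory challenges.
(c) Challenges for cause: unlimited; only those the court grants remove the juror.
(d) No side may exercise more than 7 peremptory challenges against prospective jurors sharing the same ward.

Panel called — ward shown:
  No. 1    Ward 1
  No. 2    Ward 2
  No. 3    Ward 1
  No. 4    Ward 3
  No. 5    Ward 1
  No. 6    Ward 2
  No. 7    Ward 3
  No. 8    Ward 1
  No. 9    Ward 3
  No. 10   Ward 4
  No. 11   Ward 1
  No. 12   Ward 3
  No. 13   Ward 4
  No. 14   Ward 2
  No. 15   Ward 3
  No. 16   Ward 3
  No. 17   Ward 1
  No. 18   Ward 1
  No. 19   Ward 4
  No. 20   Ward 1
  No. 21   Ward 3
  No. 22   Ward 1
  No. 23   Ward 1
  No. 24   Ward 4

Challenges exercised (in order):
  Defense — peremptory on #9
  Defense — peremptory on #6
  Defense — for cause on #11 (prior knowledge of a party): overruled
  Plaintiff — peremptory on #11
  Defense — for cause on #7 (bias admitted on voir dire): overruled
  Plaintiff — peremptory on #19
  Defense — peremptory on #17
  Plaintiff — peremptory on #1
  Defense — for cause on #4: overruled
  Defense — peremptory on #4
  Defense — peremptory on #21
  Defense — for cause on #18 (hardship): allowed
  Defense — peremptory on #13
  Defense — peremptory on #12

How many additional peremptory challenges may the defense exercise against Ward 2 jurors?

1

Defense peremptories so far: #9, #6, #17, #4, #21, #13, #12 — 7 of 8 used, 1 left overall.
Against Ward 2: #6 — 1 used; per-ward cap 7 leaves 6.
Binding limit: min(1, 6) = 1.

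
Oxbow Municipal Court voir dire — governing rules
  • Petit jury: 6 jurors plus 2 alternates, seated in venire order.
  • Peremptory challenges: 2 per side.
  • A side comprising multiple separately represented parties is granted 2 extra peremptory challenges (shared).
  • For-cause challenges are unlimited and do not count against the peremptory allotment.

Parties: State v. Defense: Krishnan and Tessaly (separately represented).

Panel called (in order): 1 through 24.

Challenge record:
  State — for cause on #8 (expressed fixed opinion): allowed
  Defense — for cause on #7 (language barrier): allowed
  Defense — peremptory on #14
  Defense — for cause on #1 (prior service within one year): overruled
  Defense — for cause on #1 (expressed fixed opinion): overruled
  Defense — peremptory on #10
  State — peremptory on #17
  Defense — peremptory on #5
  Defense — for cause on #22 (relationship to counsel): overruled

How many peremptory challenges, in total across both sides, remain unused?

State allotment: 2. Defense allotment: 2 base + 2 multi-party = 4.
State peremptories used: #17 — 1 (the for-cause on #8 doesn't count).
Defense peremptories used: #14, #10, #5 — 3 (for-cause on #7, #1, #1, #22 don't count).
Remaining: (2 − 1) + (4 − 3) = 2.

2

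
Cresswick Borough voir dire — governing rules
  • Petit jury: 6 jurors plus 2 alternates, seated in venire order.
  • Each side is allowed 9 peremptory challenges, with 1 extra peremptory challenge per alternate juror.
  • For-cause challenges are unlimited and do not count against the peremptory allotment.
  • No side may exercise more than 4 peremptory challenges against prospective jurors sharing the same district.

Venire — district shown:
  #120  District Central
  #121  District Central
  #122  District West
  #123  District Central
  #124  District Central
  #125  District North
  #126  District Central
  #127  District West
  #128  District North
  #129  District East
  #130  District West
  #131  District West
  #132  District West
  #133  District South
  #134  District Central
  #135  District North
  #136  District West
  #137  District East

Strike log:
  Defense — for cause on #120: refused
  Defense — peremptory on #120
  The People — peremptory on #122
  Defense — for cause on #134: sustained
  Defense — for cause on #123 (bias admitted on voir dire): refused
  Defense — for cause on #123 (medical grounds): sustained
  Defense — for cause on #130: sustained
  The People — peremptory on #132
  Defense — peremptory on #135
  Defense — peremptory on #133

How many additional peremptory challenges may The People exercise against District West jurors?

2

The People peremptories so far: #122, #132 — 2 of 11 used, 9 left overall.
Against District West: #122, #132 — 2 used; per-district cap 4 leaves 2.
Binding limit: min(9, 2) = 2.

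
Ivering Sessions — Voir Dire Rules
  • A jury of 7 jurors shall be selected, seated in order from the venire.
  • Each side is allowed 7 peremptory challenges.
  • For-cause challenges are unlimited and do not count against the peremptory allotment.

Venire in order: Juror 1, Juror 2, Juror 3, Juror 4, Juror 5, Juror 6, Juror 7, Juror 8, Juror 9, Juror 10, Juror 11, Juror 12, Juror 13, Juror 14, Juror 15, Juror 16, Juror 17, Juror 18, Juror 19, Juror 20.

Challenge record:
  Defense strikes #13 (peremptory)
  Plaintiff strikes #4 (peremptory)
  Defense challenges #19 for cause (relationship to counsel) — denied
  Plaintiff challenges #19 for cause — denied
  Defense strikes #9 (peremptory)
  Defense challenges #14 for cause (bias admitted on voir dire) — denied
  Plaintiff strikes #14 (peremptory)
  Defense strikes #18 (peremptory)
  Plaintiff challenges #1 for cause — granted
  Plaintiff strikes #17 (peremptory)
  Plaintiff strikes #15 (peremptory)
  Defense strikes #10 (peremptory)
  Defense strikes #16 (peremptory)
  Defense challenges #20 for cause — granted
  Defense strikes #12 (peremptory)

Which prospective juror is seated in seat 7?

Removed: #1, #4, #9, #10, #12, #13, #14, #15, #16, #17, #18, #20. (#19 stays — for-cause denied.)
Filling seats in venire order through position 7: #2, #3, #5, #6, #7, #8, #11.
So seat 7 is #11.

11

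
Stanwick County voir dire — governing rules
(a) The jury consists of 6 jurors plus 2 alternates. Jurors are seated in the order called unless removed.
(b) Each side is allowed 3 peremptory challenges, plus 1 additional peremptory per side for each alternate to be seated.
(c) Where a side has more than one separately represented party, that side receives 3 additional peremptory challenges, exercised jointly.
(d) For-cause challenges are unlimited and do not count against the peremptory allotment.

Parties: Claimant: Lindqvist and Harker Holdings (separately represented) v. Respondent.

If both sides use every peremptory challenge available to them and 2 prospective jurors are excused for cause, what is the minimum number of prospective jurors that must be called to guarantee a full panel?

Seats to fill: 6 + 2 alternates = 8.
Peremptories — Claimant: 3 + 1×2 + 3 = 8; Respondent: 3 + 1×2 = 5; total 13.
For-cause removals: 2.
Minimum venire: 8 + 13 + 2 = 23.

23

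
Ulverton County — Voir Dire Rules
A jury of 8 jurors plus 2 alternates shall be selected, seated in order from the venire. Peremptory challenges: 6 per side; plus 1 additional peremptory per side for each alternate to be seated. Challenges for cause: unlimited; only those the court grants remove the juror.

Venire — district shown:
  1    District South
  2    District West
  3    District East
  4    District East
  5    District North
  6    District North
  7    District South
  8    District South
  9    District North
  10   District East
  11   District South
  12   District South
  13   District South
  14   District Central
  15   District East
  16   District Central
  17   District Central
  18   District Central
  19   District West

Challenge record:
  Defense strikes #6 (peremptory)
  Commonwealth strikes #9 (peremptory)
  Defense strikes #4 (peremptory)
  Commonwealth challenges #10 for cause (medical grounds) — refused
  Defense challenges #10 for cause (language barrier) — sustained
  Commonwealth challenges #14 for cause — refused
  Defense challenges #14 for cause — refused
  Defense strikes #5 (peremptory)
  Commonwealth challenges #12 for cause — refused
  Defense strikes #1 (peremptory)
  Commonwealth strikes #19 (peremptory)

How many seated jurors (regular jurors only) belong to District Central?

1

Removed: #1, #4, #5, #6, #9, #10, #19.
Seated jurors 1–8: #2, #3, #7, #8, #11, #12, #13, #14 (alternates #15, #16 not counted).
Of those, in District Central: #14 → 1.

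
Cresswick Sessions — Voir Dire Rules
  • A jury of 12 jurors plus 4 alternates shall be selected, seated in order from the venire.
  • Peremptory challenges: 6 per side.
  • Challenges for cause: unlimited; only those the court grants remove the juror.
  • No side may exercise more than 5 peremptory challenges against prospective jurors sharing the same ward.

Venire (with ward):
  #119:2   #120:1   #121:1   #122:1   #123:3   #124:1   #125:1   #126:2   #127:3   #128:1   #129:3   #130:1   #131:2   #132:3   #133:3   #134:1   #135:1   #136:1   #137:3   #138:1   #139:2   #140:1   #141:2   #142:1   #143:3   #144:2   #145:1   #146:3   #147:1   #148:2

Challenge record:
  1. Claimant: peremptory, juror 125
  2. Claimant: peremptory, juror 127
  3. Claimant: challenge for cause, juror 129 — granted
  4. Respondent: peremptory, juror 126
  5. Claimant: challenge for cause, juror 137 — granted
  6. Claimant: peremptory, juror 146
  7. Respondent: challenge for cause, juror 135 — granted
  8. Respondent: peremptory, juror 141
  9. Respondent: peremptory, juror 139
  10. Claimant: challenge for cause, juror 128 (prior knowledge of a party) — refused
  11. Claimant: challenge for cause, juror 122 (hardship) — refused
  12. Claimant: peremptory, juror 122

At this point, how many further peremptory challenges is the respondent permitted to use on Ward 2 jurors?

Respondent peremptories so far: #126, #141, #139 — 3 of 6 used, 3 left overall.
Against Ward 2: #126, #141, #139 — 3 used; per-ward cap 5 leaves 2.
Binding limit: min(3, 2) = 2.

2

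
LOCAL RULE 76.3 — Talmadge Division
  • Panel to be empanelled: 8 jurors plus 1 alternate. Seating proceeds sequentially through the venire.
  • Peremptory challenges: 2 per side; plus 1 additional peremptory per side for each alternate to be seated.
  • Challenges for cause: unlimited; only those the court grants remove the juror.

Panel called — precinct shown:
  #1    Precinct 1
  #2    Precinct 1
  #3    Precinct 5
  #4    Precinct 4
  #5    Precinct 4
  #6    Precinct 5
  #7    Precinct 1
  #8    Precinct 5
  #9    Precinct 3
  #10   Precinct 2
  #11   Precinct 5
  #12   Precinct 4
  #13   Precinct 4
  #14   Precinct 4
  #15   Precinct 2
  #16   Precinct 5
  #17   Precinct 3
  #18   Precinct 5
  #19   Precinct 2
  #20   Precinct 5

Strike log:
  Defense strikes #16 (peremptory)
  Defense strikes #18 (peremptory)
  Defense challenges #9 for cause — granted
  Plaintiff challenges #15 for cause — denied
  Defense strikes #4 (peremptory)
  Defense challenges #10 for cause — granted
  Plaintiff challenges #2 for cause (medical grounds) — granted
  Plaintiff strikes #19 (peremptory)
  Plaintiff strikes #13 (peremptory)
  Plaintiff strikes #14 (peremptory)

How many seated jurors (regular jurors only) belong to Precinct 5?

Removed: #2, #4, #9, #10, #13, #14, #16, #18, #19.
Seated jurors 1–8: #1, #3, #5, #6, #7, #8, #11, #12 (alternates #15 not counted).
Of those, in Precinct 5: #3, #6, #8, #11 → 4.

4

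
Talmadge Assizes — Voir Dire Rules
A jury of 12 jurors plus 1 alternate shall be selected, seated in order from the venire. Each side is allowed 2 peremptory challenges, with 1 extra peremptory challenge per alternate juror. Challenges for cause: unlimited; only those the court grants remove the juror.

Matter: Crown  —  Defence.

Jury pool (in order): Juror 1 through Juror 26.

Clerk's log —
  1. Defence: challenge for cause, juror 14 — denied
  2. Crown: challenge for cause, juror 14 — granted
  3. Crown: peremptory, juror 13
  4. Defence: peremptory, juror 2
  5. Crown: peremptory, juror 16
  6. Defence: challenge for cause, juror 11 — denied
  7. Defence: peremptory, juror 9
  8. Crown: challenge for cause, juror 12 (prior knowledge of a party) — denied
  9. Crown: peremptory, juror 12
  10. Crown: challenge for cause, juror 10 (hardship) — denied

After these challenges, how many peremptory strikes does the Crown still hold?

0

Crown allotment: 2 base + 1 × 1 alternate = 3.
Crown peremptories used: #13, #16, #12 — 3 (for-cause on #14, #12, #10 don't count).
Remaining: 3 − 3 = 0.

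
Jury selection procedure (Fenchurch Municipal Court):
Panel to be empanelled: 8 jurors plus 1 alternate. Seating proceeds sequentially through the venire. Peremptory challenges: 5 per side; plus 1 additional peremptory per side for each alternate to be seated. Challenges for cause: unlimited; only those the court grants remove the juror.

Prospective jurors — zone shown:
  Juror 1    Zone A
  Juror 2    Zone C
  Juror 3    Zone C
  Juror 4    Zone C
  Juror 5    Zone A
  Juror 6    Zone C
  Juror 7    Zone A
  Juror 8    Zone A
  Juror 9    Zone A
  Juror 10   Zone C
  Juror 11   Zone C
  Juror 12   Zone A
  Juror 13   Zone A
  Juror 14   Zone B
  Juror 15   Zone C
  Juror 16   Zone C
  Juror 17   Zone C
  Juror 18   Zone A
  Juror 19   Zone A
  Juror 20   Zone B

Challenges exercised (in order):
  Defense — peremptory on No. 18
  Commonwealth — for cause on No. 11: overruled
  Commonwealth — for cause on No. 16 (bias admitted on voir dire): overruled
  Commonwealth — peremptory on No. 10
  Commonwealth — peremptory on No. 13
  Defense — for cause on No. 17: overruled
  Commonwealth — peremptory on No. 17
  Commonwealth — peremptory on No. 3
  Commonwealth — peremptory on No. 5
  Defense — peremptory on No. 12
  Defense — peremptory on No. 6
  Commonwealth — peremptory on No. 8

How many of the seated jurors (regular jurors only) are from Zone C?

Removed: #3, #5, #6, #8, #10, #12, #13, #17, #18.
Seated jurors 1–8: #1, #2, #4, #7, #9, #11, #14, #15 (alternates #16 not counted).
Of those, in Zone C: #2, #4, #11, #15 → 4.

4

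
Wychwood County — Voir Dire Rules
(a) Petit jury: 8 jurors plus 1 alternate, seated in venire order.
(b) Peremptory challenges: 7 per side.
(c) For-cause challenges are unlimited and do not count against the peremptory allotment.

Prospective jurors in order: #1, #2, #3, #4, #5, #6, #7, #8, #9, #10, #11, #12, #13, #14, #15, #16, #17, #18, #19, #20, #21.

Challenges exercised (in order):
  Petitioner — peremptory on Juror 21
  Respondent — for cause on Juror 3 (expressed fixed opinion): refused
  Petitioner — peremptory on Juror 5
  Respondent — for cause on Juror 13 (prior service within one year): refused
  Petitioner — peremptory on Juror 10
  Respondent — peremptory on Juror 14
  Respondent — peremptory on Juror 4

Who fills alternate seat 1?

12

Removed: #4, #5, #10, #14, #21. (#3, #13 stay — for-cause denied.)
Seating in order: seats 1–8 → #1, #2, #3, #6, #7, #8, #9, #11; alternates → #12.
So alternate 1 is #12.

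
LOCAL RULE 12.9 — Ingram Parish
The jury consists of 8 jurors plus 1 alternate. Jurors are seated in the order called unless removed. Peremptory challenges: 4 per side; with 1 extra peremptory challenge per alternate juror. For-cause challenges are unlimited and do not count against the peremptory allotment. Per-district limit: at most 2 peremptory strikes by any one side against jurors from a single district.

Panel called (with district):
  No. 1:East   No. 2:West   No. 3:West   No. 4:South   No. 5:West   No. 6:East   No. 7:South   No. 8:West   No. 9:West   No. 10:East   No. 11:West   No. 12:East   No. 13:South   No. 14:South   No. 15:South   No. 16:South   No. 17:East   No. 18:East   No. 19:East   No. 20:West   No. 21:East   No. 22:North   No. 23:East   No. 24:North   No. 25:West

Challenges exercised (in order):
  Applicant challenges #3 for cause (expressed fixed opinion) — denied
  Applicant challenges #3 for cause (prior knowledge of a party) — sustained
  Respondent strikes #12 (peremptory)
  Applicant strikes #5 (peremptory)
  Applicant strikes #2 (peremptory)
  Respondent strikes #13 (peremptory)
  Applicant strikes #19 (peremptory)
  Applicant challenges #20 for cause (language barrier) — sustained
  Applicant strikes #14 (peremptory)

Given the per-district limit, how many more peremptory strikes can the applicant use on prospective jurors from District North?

Applicant peremptories so far: #5, #2, #19, #14 — 4 of 5 used, 1 left overall.
Against District North: none yet — per-district cap 2 leaves 2.
Binding limit: min(1, 2) = 1.

1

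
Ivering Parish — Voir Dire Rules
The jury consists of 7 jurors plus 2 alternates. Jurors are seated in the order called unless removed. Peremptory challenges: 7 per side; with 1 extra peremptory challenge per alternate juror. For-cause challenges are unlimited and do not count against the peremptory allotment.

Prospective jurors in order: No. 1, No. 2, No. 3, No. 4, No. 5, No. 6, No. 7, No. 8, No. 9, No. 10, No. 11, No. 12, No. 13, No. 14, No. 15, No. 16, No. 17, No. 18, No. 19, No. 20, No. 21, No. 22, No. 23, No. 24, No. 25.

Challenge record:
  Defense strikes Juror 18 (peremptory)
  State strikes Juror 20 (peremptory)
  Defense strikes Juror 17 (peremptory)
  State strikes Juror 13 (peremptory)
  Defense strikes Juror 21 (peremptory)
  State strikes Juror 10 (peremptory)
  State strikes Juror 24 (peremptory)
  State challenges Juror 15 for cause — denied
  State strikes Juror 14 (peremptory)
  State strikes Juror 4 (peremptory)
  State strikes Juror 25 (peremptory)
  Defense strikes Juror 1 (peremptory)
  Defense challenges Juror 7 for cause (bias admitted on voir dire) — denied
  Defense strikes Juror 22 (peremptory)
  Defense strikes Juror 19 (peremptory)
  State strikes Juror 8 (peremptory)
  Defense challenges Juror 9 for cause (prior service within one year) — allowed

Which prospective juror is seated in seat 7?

12

Removed: #1, #4, #8, #9, #10, #13, #14, #17, #18, #19, #20, #21, #22, #24, #25. (#7, #15 stay — for-cause denied.)
Seating in order: seats 1–7 → #2, #3, #5, #6, #7, #11, #12; alternates → #15, #16.
So seat 7 is #12.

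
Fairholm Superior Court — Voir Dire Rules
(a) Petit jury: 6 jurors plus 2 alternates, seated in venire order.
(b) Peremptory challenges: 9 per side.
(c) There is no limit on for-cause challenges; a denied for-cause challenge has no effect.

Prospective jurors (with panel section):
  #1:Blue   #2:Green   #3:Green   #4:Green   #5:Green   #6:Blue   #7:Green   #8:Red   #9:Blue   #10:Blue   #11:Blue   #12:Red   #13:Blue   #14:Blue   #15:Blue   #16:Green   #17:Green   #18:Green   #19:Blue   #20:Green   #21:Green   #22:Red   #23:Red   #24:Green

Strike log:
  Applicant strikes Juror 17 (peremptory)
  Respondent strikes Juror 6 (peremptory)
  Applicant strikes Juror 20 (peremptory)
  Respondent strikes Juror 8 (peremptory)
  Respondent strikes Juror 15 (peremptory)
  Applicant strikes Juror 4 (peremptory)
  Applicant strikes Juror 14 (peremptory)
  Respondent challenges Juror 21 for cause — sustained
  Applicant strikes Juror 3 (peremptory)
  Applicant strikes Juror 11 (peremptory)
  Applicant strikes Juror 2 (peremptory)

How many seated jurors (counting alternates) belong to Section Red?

1

Removed: #2, #3, #4, #6, #8, #11, #14, #15, #17, #20, #21.
Seated (8 incl. alternates): #1, #5, #7, #9, #10, #12, #13, #16.
Of those, in Section Red: #12 → 1.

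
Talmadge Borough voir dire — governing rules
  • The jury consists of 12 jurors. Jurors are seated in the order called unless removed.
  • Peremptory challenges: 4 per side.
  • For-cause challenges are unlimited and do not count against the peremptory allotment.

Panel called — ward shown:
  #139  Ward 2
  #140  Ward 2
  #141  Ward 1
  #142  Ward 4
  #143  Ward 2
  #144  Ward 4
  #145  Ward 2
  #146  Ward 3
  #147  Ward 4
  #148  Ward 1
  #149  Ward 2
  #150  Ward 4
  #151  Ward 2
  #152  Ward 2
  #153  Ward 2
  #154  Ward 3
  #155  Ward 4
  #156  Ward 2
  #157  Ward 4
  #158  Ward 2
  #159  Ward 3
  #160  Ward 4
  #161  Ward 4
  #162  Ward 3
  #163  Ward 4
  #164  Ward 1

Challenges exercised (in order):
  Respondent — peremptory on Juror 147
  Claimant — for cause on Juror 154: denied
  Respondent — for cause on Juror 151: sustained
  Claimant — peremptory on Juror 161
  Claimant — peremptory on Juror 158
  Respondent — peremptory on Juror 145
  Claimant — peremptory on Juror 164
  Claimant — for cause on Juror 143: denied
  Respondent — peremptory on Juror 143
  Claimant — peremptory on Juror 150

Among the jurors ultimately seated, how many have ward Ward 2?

5

Removed: #143, #145, #147, #150, #151, #158, #161, #164.
Seated jurors 1–12: #139, #140, #141, #142, #144, #146, #148, #149, #152, #153, #154, #155.
Of those, in Ward 2: #139, #140, #149, #152, #153 → 5.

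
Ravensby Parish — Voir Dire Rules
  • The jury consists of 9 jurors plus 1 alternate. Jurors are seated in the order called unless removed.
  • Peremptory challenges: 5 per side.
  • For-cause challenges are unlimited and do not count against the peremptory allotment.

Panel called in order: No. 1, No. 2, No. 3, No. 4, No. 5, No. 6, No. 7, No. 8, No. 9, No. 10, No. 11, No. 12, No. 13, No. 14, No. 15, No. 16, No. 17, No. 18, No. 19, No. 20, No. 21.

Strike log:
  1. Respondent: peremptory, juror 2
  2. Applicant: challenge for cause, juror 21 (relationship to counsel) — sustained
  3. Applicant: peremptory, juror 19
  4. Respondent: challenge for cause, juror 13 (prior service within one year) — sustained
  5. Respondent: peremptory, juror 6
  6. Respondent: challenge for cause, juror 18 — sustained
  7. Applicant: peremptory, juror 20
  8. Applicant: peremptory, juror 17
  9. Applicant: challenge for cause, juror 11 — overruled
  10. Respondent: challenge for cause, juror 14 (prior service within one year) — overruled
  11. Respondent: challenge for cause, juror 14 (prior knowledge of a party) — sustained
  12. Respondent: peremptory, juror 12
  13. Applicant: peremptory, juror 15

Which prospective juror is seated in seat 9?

Removed: #2, #6, #12, #13, #14, #15, #17, #18, #19, #20, #21. (#11 stays — for-cause denied.)
Seating in order: seats 1–9 → #1, #3, #4, #5, #7, #8, #9, #10, #11; alternates → #16.
So seat 9 is #11.

11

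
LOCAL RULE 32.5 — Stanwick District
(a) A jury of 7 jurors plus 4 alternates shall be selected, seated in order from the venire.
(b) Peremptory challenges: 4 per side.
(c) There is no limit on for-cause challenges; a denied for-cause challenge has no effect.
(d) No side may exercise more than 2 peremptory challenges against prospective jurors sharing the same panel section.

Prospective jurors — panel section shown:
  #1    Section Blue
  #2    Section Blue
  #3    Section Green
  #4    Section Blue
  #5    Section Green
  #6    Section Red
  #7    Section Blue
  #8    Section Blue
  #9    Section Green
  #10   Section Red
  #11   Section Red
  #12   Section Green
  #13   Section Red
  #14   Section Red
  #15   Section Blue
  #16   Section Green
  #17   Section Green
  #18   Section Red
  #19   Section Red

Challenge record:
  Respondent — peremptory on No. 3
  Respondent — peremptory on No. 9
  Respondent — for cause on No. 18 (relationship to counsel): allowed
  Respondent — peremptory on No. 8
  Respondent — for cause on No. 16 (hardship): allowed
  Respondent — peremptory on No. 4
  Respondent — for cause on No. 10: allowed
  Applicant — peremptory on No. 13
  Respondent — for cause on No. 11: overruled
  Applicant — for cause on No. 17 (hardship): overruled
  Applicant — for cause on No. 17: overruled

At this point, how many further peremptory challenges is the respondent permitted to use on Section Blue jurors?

0

Respondent peremptories so far: #3, #9, #8, #4 — 4 of 4 used, 0 left overall.
Against Section Blue: #8, #4 — 2 used; per-section cap 2 leaves 0.
Binding limit: min(0, 0) = 0.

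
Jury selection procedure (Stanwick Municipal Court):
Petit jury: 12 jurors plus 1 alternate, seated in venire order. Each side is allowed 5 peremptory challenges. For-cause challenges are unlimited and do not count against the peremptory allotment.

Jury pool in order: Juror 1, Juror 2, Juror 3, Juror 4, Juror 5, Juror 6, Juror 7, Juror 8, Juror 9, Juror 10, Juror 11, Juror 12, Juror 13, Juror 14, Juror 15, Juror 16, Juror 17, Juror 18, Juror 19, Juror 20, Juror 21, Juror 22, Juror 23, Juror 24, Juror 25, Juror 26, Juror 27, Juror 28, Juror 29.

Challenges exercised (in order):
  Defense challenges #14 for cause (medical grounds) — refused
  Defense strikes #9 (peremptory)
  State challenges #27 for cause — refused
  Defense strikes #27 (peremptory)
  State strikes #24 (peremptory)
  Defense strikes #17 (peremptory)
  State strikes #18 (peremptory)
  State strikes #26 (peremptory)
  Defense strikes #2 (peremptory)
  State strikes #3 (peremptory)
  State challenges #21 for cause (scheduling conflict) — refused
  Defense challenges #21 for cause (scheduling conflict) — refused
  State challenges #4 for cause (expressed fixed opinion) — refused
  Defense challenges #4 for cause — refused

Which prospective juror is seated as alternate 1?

16

Removed: #2, #3, #9, #17, #18, #24, #26, #27. (#4, #14, #21 stay — for-cause denied.)
Seating in order: seats 1–12 → #1, #4, #5, #6, #7, #8, #10, #11, #12, #13, #14, #15; alternates → #16.
So alternate 1 is #16.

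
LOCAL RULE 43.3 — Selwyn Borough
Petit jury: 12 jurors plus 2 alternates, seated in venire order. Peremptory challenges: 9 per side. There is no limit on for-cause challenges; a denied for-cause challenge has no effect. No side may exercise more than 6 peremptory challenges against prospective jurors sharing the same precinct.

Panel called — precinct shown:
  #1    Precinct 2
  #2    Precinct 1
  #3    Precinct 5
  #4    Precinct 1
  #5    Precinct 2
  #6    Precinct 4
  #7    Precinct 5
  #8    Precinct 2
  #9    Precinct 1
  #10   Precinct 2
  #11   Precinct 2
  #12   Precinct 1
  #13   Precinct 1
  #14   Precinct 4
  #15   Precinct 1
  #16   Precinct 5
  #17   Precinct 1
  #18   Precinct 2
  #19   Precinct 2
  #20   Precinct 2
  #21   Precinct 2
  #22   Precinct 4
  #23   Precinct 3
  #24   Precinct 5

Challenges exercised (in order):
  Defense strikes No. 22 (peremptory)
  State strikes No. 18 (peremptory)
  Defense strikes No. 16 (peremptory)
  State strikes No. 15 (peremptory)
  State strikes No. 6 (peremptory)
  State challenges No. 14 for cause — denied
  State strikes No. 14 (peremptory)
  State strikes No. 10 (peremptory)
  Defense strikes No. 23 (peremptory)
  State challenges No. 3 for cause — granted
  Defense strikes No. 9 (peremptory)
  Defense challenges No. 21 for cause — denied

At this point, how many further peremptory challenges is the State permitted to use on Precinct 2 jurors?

4

State peremptories so far: #18, #15, #6, #14, #10 — 5 of 9 used, 4 left overall.
Against Precinct 2: #18, #10 — 2 used; per-precinct cap 6 leaves 4.
Binding limit: min(4, 4) = 4.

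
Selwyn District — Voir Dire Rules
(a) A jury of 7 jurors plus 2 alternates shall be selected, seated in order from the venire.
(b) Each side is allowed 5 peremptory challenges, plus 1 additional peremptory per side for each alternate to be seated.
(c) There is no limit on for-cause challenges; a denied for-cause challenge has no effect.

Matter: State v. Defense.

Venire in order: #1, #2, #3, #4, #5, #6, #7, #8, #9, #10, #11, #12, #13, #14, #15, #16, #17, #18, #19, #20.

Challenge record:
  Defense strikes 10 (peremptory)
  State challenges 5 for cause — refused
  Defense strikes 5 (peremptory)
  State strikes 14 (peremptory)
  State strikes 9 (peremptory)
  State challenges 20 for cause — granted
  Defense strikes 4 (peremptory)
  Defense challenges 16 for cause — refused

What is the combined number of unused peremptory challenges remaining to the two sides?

State allotment: 5 base + 1 × 2 alternates = 7. Defense allotment: 5 base + 1 × 2 alternates = 7.
State peremptories used: #14, #9 — 2 (for-cause on #5, #20 don't count).
Defense peremptories used: #10, #5, #4 — 3 (the for-cause on #16 doesn't count).
Remaining: (7 − 2) + (7 − 3) = 9.

9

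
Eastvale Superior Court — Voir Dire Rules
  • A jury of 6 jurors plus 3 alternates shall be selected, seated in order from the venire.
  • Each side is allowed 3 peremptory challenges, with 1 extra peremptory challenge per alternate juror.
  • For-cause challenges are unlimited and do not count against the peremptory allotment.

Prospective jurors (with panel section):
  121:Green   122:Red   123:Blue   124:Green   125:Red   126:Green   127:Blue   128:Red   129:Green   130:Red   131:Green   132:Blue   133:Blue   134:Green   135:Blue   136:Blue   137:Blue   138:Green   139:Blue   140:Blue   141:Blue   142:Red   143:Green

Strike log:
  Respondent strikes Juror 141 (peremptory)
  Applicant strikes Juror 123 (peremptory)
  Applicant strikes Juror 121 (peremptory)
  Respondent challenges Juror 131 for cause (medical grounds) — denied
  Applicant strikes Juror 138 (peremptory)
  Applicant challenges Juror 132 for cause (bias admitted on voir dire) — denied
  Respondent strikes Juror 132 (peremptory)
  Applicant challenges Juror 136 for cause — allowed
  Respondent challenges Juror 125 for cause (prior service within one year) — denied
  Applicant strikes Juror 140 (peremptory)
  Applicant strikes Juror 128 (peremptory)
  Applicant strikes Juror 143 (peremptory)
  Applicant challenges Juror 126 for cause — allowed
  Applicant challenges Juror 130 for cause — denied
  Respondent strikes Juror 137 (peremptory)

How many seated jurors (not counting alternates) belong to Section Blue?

Removed: #121, #123, #126, #128, #132, #136, #137, #138, #140, #141, #143.
Seated jurors 1–6: #122, #124, #125, #127, #129, #130 (alternates #131, #133, #134 not counted).
Of those, in Section Blue: #127 → 1.

1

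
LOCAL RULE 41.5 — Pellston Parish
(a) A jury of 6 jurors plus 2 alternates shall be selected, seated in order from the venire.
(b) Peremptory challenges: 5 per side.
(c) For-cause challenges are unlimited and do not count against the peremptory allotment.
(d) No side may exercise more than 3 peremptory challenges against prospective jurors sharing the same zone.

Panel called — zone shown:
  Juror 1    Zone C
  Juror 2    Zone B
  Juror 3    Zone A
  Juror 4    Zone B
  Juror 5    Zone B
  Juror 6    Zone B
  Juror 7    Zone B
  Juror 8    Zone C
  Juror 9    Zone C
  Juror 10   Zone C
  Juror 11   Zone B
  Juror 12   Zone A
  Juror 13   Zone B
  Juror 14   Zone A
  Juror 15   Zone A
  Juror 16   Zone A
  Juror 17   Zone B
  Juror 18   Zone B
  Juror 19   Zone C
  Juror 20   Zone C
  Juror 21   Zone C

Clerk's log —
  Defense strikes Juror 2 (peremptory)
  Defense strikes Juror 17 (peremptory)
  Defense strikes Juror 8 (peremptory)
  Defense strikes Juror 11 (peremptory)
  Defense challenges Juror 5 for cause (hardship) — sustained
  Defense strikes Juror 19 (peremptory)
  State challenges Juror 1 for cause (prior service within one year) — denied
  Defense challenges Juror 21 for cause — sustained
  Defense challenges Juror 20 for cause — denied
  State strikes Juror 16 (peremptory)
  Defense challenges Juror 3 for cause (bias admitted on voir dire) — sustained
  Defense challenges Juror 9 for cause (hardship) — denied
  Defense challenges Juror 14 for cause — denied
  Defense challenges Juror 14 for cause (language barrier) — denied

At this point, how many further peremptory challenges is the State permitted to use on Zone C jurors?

State peremptories so far: #16 — 1 of 5 used, 4 left overall.
Against Zone C: none yet — per-zone cap 3 leaves 3.
Binding limit: min(4, 3) = 3.

3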